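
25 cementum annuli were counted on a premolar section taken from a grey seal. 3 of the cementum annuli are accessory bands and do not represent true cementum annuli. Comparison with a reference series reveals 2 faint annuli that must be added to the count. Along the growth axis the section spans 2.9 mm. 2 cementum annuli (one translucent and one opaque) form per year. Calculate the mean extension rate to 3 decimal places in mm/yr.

0.242 mm/yr

After corrections the count is 25 − 3 + 2 = 24 cementum annuli.
24 cementum annuli at 2 per year is 24 / 2 = 12 years.
Mean rate = 2.9 mm / 12 years ≈ 0.242 mm/yr.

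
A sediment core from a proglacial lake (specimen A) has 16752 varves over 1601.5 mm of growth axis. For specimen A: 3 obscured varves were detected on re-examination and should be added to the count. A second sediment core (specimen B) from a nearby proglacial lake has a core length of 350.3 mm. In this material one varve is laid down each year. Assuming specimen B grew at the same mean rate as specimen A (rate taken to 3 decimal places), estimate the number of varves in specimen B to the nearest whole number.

Specimen A: after corrections the count is 16752 + 3 = 16755 varves.
A: 1601.5 mm over 16755 years gives 1601.5 / 16755 ≈ 0.096 mm/year.
For B, 350.3 / 0.096 = 3648.96 years ≈ 3649 varves.

3649 varves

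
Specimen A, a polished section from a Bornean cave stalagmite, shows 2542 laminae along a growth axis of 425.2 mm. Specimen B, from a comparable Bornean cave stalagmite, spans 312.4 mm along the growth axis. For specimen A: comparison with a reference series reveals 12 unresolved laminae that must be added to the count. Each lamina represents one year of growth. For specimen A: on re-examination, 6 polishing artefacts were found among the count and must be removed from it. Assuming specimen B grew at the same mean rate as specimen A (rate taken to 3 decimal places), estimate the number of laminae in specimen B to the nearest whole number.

1871 laminae

Specimen A: correcting the raw count gives 2542 − 6 + 12 = 2548 true laminae.
A: 425.2 mm over 2548 years gives 425.2 / 2548 ≈ 0.167 mm per year.
B spans 312.4 / 0.167 = 1870.66 years ≈ 1871 laminae.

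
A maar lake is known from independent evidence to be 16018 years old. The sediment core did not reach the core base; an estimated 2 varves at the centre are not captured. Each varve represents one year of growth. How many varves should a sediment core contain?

Expected varves over 16018 years: 16018.
Less the 2 uncaptured varves: 16018 − 2 = 16016.

16016 varves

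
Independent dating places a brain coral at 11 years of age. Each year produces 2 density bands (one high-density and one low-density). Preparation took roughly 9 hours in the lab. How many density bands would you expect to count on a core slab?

22 density bands

With 2 density bands per year, 11 years would produce 11 × 2 = 22 density bands.
So 22 density bands should be present.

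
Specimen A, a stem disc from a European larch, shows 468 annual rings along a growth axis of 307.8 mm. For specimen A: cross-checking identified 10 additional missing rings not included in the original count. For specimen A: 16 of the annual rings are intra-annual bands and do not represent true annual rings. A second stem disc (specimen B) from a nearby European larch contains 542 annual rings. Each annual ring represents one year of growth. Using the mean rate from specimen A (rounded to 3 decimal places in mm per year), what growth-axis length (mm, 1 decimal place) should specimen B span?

Specimen A: true annual ring count = 468 − 16 + 10 = 462.
A: Extension rate ≈ 307.8 / 462 = 0.666 mm per year.
For B, 0.666 mm/year × 542 years = 361.0 mm.

361.0 mm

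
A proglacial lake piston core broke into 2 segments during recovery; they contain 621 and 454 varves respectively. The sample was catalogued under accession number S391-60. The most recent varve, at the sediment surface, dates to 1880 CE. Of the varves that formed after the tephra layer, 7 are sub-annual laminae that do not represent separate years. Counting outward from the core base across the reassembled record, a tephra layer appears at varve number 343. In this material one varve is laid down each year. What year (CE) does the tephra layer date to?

Total varves = 621 + 454 = 1075.
Between varve 343 and the sediment surface there are 1075 − 343 = 732 varves.
732 − 7 false = 725 true varves after the tephra layer.
The varve at the sediment surface is 1880 CE, so the tephra layer dates to 1880 − 725 = 1155 CE.

1155 CE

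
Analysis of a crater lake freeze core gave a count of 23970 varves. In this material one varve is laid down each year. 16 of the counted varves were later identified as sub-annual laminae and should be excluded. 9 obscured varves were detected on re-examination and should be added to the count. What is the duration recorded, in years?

23963 years

Correcting the raw count gives 23970 − 16 + 9 = 23963 true varves.
With a one-to-one varve periodicity this is 23963 years.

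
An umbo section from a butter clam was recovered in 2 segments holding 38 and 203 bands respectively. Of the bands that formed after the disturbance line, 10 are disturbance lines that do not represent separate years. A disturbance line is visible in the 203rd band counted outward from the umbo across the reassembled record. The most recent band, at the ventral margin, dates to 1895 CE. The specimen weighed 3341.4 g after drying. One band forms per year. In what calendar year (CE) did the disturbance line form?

1867 CE

Total bands = 38 + 203 = 241.
The disturbance line sits at band 203 from the umbo, so 241 − 203 = 38 bands formed after it.
38 − 10 false = 28 true bands after the disturbance line.
1895 − 28 = 1867 CE.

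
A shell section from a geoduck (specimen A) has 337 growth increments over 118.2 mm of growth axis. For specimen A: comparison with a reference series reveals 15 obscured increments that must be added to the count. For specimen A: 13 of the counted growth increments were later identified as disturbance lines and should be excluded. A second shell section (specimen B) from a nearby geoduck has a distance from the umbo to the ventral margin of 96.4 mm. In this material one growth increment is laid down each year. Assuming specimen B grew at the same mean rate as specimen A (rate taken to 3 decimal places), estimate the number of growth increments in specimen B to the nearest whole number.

Specimen A: correcting the raw count gives 337 − 13 + 15 = 339 true growth increments.
A: Mean rate = 118.2 mm / 339 years ≈ 0.349 mm/yr.
B spans 96.4 / 0.349 = 276.22 years ≈ 276 growth increments.

276 growth increments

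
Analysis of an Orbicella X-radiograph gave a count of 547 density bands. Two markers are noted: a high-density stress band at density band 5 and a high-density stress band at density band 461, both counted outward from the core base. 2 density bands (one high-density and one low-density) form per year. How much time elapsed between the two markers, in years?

461 − 5 = 456 density bands lie between the two events.
456 density bands at 2 per year is 456 / 2 = 228 years.

228 yr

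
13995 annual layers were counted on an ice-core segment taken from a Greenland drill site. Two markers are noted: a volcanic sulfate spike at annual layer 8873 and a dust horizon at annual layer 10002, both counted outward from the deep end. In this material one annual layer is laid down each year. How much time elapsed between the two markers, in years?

10002 − 8873 = 1129 annual layers lie between the two events.
At one annual layer per year, 1129 years elapsed between them.

1129 years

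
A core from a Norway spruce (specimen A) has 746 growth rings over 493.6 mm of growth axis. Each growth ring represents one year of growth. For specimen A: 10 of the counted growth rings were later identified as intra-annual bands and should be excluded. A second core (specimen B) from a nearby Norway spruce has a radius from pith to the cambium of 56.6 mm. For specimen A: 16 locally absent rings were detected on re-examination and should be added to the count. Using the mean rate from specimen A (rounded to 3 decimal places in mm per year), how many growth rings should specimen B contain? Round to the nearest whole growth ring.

Specimen A: after corrections the count is 746 − 10 + 16 = 752 growth rings.
A: 493.6 mm over 752 years gives 493.6 / 752 ≈ 0.656 mm/year.
B spans 56.6 / 0.656 = 86.28 years ≈ 86 growth rings.

86 growth rings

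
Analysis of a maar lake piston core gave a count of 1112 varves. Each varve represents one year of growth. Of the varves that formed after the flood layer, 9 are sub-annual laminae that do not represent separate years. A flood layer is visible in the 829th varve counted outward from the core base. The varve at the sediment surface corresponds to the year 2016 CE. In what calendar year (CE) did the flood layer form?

Between varve 829 and the sediment surface there are 1112 − 829 = 283 varves.
Removing the 9 false varves leaves 283 − 9 = 274 true varves beyond the flood layer.
2016 − 274 = 1742 CE.

1742 CE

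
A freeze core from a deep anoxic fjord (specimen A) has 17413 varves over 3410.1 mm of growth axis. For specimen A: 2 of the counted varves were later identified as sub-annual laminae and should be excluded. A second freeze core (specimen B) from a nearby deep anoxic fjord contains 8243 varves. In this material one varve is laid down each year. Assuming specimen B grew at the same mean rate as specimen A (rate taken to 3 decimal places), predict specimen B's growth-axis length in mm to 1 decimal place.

1615.6 mm

Specimen A: after corrections the count is 17413 − 2 = 17411 varves.
A: Extension rate ≈ 3410.1 / 17411 = 0.196 mm/year.
For B, 0.196 mm/year × 8243 years = 1615.6 mm.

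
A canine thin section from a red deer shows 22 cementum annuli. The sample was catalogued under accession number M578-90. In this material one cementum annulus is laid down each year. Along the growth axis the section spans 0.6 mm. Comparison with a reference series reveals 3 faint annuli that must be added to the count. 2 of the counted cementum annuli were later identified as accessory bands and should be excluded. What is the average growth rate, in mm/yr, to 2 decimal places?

0.03 mm/yr

After corrections the count is 22 − 2 + 3 = 23 cementum annuli.
Mean rate = 0.6 mm / 23 years ≈ 0.03 mm/yr.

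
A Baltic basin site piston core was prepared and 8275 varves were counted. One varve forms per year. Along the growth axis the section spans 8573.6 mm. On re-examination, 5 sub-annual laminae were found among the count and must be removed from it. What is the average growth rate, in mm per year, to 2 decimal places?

1.04 mm per year

After corrections the count is 8275 − 5 = 8270 varves.
Mean rate = 8573.6 mm / 8270 years ≈ 1.04 mm per year.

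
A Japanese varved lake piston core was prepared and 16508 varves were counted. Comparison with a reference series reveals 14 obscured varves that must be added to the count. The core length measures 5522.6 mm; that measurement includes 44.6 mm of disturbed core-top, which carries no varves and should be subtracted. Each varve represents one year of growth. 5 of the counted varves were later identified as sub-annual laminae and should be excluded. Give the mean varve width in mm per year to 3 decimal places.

0.332 mm per year

After corrections the count is 16508 − 5 + 14 = 16517 varves.
Removing the 44.6 mm offcut leaves 5522.6 − 44.6 = 5478.0 mm.
Extension rate ≈ 5478.0 / 16517 = 0.332 mm per year.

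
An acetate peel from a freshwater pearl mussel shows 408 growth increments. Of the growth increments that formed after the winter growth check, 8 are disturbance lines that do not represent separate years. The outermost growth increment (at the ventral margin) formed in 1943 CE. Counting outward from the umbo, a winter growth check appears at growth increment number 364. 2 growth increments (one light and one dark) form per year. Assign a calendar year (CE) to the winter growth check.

1925 CE

The winter growth check sits at growth increment 364 from the umbo, so 408 − 364 = 44 growth increments formed after it.
44 − 8 false = 36 true growth increments after the winter growth check.
With 2 growth increments per year, 36 / 2 = 18 years.
1943 − 18 = 1925 CE.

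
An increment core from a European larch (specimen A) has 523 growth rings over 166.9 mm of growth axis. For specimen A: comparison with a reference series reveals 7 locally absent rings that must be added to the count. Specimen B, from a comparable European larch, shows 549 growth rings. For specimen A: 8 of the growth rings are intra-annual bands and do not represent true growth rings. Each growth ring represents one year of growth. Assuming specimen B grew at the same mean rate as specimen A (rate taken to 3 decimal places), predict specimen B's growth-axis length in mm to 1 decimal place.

Specimen A: true growth ring count = 523 − 8 + 7 = 522.
A: 166.9 mm over 522 years gives 166.9 / 522 ≈ 0.320 mm/yr.
For B, 0.320 mm/year × 549 years = 175.7 mm.

175.7 mm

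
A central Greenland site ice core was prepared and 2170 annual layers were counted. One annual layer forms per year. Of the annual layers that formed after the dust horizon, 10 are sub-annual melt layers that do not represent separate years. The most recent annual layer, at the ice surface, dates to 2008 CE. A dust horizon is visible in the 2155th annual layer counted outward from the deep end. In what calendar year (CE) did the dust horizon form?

2003 CE

Between annual layer 2155 and the ice surface there are 2170 − 2155 = 15 annual layers.
15 − 10 false = 5 true annual layers after the dust horizon.
2008 − 5 = 2003 CE.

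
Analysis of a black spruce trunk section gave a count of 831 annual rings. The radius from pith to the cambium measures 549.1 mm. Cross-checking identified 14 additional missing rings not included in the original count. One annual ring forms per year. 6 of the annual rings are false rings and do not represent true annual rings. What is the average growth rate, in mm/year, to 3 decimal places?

0.654 mm/year

True annual ring count = 831 − 6 + 14 = 839.
549.1 mm over 839 years gives 549.1 / 839 ≈ 0.654 mm/year.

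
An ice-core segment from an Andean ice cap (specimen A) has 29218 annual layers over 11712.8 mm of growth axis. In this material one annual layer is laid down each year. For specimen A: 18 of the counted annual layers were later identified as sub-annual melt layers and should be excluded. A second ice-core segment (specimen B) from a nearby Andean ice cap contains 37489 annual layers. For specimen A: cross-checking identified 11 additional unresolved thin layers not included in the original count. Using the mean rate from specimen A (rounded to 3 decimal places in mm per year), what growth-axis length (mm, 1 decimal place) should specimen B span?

Specimen A: adjusted count: 29218 − 18 + 11 = 29211 annual layers.
A: Extension rate ≈ 11712.8 / 29211 = 0.401 mm/yr.
B's length ≈ 0.401 × 37489 = 15033.1 mm.

15033.1 mm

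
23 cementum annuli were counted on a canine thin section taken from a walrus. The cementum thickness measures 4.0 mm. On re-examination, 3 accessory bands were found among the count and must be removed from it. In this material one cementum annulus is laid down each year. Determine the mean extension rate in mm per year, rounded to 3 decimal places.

Correcting the raw count gives 23 − 3 = 20 true cementum annuli.
Extension rate ≈ 4.0 / 20 = 0.200 mm per year.

0.200 mm per year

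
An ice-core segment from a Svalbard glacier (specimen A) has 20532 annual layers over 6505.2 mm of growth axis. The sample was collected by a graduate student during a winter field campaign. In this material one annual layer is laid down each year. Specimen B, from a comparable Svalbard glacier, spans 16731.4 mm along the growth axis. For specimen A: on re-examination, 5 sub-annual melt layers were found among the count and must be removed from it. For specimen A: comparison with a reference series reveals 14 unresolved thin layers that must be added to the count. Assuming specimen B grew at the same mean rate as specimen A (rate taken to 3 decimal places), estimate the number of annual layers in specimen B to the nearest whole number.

Specimen A: adjusted count: 20532 − 5 + 14 = 20541 annual layers.
A: Extension rate ≈ 6505.2 / 20541 = 0.317 mm/yr.
For B, 16731.4 / 0.317 = 52780.44 years ≈ 52780 annual layers.

52780 annual layers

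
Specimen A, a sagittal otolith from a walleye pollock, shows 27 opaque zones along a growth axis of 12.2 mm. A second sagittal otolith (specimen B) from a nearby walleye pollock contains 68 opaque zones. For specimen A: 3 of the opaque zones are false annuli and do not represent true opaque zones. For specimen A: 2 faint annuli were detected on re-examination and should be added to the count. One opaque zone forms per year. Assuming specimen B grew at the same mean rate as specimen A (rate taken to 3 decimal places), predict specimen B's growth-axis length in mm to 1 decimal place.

31.9 mm

Specimen A: adjusted count: 27 − 3 + 2 = 26 opaque zones.
A: Mean rate = 12.2 mm / 26 years ≈ 0.469 mm per year.
For B, 0.469 mm/year × 68 years = 31.9 mm.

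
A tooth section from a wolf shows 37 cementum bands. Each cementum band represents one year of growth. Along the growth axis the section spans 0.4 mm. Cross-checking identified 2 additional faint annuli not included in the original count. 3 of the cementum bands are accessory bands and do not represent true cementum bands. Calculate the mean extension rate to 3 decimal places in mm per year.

0.011 mm per year

Correcting the raw count gives 37 − 3 + 2 = 36 true cementum bands.
0.4 mm over 36 years gives 0.4 / 36 ≈ 0.011 mm per year.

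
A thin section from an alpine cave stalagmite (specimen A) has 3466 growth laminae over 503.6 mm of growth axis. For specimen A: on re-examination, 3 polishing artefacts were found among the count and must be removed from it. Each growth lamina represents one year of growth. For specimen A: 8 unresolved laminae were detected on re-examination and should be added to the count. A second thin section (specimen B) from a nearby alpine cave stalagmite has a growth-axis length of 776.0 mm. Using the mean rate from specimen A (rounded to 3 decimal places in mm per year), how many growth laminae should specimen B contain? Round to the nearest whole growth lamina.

5352 growth laminae

Specimen A: after corrections the count is 3466 − 3 + 8 = 3471 growth laminae.
A: Extension rate ≈ 503.6 / 3471 = 0.145 mm per year.
B spans 776.0 / 0.145 = 5351.72 years ≈ 5352 growth laminae.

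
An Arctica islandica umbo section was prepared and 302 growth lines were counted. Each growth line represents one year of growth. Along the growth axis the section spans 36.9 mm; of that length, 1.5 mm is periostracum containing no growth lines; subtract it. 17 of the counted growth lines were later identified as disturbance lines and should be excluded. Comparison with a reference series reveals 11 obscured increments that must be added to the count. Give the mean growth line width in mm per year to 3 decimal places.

After corrections the count is 302 − 17 + 11 = 296 growth lines.
The growth record spans 36.9 − 1.5 = 35.4 mm.
Mean rate = 35.4 mm / 296 years ≈ 0.120 mm per year.

0.120 mm per year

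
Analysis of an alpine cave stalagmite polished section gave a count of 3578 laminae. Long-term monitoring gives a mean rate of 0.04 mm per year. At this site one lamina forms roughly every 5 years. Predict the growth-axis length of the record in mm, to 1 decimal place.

715.6 mm

At 5 years per lamina, 3578 × 5 = 17890 years.
17890 years at 0.04 mm/year gives 0.04 × 17890 = 715.6 mm.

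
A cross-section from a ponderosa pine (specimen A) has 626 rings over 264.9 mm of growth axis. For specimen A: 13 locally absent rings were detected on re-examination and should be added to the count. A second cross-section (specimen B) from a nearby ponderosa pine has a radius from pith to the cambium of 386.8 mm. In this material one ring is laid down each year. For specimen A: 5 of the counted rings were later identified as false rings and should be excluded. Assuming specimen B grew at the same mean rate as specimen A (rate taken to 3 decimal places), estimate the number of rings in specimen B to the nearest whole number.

Specimen A: correcting the raw count gives 626 − 5 + 13 = 634 true rings.
A: Extension rate ≈ 264.9 / 634 = 0.418 mm per year.
B spans 386.8 / 0.418 = 925.36 years ≈ 925 rings.

925 rings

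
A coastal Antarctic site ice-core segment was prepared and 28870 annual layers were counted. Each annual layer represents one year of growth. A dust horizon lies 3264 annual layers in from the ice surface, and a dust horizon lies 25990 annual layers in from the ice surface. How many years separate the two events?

25990 − 3264 = 22726 annual layers lie between the two events.
That is 22726 years at one annual layer per year.

22726 years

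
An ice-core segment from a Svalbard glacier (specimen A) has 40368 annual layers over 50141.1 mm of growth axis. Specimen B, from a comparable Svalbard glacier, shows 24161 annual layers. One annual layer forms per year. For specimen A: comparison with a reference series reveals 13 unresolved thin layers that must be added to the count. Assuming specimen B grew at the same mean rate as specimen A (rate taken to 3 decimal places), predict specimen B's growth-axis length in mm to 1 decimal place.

Specimen A: true annual layer count = 40368 + 13 = 40381.
A: Mean rate = 50141.1 mm / 40381 years ≈ 1.242 mm per year.
For B, 1.242 mm/year × 24161 years = 30008.0 mm.

30008.0 mm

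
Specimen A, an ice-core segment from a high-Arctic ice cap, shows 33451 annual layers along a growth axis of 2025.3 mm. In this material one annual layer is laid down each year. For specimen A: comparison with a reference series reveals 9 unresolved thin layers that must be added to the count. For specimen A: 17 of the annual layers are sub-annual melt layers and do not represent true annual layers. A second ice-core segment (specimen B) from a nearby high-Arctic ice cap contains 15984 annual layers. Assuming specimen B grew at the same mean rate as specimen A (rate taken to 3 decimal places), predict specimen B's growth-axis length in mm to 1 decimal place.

975.0 mm

Specimen A: correcting the raw count gives 33451 − 17 + 9 = 33443 true annual layers.
A: 2025.3 mm over 33443 years gives 2025.3 / 33443 ≈ 0.061 mm/yr.
For B, 0.061 mm/year × 15984 years = 975.0 mm.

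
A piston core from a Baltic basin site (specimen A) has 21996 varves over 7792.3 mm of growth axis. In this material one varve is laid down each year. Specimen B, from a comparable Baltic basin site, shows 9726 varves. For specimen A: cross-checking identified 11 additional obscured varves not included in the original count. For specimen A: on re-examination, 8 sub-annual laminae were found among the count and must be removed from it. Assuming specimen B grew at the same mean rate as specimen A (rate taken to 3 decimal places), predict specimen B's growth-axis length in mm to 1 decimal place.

Specimen A: adjusted count: 21996 − 8 + 11 = 21999 varves.
A: Extension rate ≈ 7792.3 / 21999 = 0.354 mm/yr.
Length of B = 0.354 × 9726 = 3443.0 mm.

3443.0 mm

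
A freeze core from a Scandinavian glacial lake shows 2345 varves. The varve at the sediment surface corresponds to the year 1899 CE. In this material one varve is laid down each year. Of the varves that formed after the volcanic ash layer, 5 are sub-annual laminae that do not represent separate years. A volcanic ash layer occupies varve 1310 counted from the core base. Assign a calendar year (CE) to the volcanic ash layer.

869 CE

Between varve 1310 and the sediment surface there are 2345 − 1310 = 1035 varves.
Excluding 5 false varves: 1035 − 5 = 1030.
Counting back 1030 years from 1899 CE places the volcanic ash layer in 1899 − 1030 = 869 CE.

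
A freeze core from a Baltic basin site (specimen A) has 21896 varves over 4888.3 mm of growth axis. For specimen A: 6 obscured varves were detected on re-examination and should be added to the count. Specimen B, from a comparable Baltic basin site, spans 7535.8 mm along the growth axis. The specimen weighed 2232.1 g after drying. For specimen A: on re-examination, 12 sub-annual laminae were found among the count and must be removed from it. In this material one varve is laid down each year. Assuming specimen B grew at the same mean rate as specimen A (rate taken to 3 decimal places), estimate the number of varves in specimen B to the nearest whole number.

Specimen A: adjusted count: 21896 − 12 + 6 = 21890 varves.
A: 4888.3 mm over 21890 years gives 4888.3 / 21890 ≈ 0.223 mm per year.
For B, 7535.8 / 0.223 = 33792.83 years ≈ 33793 varves.

33793 varves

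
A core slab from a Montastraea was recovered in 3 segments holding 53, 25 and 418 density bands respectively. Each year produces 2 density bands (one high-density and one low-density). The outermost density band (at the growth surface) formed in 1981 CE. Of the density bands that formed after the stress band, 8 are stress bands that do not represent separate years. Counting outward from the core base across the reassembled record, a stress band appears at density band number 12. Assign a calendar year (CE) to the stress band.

Total density bands = 53 + 25 + 418 = 496.
Between density band 12 and the growth surface there are 496 − 12 = 484 density bands.
484 − 8 false = 476 true density bands after the stress band.
With 2 density bands per year, 476 / 2 = 238 years.
1981 − 238 = 1743 CE.

1743 CE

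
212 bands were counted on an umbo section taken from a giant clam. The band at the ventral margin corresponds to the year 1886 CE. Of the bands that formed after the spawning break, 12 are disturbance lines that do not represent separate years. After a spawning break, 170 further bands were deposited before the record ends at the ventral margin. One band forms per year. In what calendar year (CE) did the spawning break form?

1728 CE

170 bands formed after the spawning break.
Excluding 12 false bands: 170 − 12 = 158.
Counting back 158 years from 1886 CE places the spawning break in 1886 − 158 = 1728 CE.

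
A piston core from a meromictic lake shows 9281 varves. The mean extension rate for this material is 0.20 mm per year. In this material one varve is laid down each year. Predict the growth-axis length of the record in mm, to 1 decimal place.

The record spans 9281 years at 0.20 mm per year.
Predicted length = 0.20 mm/year × 9281 years = 1856.2 mm.

1856.2 mm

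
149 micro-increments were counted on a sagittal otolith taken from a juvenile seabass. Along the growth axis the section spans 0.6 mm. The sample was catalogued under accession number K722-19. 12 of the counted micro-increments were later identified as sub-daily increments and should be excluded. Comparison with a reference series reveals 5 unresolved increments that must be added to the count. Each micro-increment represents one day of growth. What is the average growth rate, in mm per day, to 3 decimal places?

After corrections the count is 149 − 12 + 5 = 142 micro-increments.
Mean rate = 0.6 mm / 142 days ≈ 0.004 mm per day.

0.004 mm per day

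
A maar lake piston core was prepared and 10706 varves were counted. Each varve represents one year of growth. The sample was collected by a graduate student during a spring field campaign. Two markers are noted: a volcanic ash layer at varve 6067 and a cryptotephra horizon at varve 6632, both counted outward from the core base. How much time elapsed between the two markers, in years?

565 years

6632 − 6067 = 565 varves lie between the two events.
One varve per year makes the interval 565 years.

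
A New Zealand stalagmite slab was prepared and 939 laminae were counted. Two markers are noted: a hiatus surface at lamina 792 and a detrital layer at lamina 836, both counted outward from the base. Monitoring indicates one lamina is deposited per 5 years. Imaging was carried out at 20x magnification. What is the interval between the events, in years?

220 yr

The two markers are separated by 836 − 792 = 44 laminae.
Multiplying by 5 years per lamina: 44 × 5 = 220 years.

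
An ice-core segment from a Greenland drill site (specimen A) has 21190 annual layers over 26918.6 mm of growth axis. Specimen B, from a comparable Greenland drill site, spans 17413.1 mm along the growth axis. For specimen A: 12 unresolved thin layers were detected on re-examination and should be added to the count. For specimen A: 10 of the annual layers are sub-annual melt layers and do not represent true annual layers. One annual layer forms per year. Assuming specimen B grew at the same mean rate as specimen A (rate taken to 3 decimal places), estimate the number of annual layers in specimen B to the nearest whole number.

Specimen A: true annual layer count = 21190 − 10 + 12 = 21192.
A: 26918.6 mm over 21192 years gives 26918.6 / 21192 ≈ 1.270 mm per year.
B spans 17413.1 / 1.270 = 13711.10 years ≈ 13711 annual layers.

13711 annual layers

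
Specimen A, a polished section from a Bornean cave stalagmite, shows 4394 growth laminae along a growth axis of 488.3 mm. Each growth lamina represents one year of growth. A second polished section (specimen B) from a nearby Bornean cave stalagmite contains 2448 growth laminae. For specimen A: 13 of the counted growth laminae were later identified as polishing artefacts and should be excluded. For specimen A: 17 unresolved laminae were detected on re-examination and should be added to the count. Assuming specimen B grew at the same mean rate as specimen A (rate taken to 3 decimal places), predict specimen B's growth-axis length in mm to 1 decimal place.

Specimen A: true growth lamina count = 4394 − 13 + 17 = 4398.
A: Extension rate ≈ 488.3 / 4398 = 0.111 mm/year.
B's length ≈ 0.111 × 2448 = 271.7 mm.

271.7 mm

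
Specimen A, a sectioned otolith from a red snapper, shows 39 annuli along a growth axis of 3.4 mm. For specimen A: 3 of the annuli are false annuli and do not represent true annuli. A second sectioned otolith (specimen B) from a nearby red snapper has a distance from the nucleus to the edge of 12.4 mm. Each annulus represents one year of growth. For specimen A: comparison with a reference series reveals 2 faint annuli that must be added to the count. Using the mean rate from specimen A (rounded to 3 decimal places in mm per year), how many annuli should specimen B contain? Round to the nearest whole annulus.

139 annuli

Specimen A: correcting the raw count gives 39 − 3 + 2 = 38 true annuli.
A: Extension rate ≈ 3.4 / 38 = 0.089 mm/year.
Specimen B: 12.4 mm / 0.089 mm per year = 139.33 years ≈ 139 annuli.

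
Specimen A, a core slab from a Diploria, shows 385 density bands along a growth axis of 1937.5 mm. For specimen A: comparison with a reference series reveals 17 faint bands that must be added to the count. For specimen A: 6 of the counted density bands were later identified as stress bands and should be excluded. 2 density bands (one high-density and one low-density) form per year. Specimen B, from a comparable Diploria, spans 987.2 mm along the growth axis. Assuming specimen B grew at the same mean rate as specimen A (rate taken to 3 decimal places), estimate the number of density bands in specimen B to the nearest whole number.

202 density bands

Specimen A: true density band count = 385 − 6 + 17 = 396.
Specimen A: dividing by 2 density bands per year: 396 / 2 = 198 years.
A: Extension rate ≈ 1937.5 / 198 = 9.785 mm/year.
Specimen B: 987.2 mm / 9.785 mm per year = 100.89 years; at 2 density bands per year that is 100.89 × 2 ≈ 202 density bands.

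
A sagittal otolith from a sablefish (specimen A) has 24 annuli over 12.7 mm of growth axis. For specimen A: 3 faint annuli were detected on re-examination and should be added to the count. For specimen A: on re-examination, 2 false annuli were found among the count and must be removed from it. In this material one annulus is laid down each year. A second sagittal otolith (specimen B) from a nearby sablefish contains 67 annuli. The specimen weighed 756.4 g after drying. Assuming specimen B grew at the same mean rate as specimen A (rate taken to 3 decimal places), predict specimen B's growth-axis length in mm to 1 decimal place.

34.0 mm

Specimen A: correcting the raw count gives 24 − 2 + 3 = 25 true annuli.
A: Mean rate = 12.7 mm / 25 years ≈ 0.508 mm per year.
For B, 0.508 mm/year × 67 years = 34.0 mm.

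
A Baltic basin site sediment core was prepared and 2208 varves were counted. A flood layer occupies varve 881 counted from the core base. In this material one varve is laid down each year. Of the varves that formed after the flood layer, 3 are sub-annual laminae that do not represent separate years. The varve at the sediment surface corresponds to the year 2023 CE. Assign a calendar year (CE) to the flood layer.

699 CE

2208 − 881 = 1327 varves lie beyond the flood layer toward the sediment surface.
Excluding 3 false varves: 1327 − 3 = 1324.
Counting back 1324 years from 2023 CE places the flood layer in 2023 − 1324 = 699 CE.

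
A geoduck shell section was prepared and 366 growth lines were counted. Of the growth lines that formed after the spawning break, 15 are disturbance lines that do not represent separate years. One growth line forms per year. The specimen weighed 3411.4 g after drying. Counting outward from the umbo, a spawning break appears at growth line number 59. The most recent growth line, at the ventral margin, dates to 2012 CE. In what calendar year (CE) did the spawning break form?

1720 CE

Between growth line 59 and the ventral margin there are 366 − 59 = 307 growth lines.
307 − 15 false = 292 true growth lines after the spawning break.
2012 − 292 = 1720 CE.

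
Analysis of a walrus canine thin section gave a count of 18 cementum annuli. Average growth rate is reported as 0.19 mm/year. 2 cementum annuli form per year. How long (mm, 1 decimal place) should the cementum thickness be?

1.7 mm

With 2 cementum annuli per year, 18 / 2 = 9 years.
Length ≈ 0.19 × 9 = 1.7 mm.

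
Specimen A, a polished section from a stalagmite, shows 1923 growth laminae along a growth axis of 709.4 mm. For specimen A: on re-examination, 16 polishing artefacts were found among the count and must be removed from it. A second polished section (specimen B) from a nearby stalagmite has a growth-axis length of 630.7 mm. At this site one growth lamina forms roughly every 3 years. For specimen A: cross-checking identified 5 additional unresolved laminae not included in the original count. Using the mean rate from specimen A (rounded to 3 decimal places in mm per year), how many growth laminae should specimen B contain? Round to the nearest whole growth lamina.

1695 growth laminae

Specimen A: after corrections the count is 1923 − 16 + 5 = 1912 growth laminae.
Specimen A: at 3 years per growth lamina, 1912 × 3 = 5736 years.
A: Extension rate ≈ 709.4 / 5736 = 0.124 mm per year.
For B, 630.7 / 0.124 = 5086.29 years; at 3 years per growth lamina that is 5086.29 / 3 ≈ 1695 growth laminae.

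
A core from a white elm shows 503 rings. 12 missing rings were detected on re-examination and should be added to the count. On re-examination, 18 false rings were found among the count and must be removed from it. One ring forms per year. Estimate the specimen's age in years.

497 years

After corrections the count is 503 − 18 + 12 = 497 rings.
At one ring per year, that is 497 years.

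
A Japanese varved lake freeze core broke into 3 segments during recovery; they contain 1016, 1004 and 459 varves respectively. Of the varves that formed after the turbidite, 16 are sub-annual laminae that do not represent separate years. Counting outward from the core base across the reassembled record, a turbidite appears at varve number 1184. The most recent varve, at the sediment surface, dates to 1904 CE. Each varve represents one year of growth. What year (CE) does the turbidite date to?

Total varves = 1016 + 1004 + 459 = 2479.
2479 − 1184 = 1295 varves lie beyond the turbidite toward the sediment surface.
Excluding 16 false varves: 1295 − 16 = 1279.
Counting back 1279 years from 1904 CE places the turbidite in 1904 − 1279 = 625 CE.

625 CE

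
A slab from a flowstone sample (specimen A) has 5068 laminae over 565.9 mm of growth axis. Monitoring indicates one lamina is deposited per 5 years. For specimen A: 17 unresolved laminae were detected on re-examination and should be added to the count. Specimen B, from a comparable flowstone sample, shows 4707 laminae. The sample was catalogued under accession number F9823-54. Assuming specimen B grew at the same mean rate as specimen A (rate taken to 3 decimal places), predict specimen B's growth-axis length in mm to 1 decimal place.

517.8 mm

Specimen A: adjusted count: 5068 + 17 = 5085 laminae.
Specimen A: multiplying by 5 years per lamina: 5085 × 5 = 25425 years.
A: Mean rate = 565.9 mm / 25425 years ≈ 0.022 mm per year.
Specimen B: at 5 years per lamina, 4707 × 5 = 23535 years. Length of B = 0.022 × 23535 = 517.8 mm.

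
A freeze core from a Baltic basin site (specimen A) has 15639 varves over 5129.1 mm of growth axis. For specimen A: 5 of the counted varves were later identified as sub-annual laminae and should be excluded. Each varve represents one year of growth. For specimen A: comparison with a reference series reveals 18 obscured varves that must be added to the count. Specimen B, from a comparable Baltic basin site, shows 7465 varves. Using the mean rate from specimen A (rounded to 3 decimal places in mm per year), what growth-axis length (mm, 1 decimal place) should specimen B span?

Specimen A: adjusted count: 15639 − 5 + 18 = 15652 varves.
A: Extension rate ≈ 5129.1 / 15652 = 0.328 mm per year.
Length of B = 0.328 × 7465 = 2448.5 mm.

2448.5 mm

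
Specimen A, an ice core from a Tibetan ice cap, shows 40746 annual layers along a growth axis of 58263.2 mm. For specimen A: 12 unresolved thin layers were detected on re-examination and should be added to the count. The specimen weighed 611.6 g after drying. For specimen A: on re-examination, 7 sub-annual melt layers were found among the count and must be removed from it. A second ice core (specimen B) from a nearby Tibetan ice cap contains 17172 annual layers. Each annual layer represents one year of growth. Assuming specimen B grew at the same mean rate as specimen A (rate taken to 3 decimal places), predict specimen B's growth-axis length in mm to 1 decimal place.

24556.0 mm

Specimen A: true annual layer count = 40746 − 7 + 12 = 40751.
A: Extension rate ≈ 58263.2 / 40751 = 1.430 mm/yr.
Length of B = 1.430 × 17172 = 24556.0 mm.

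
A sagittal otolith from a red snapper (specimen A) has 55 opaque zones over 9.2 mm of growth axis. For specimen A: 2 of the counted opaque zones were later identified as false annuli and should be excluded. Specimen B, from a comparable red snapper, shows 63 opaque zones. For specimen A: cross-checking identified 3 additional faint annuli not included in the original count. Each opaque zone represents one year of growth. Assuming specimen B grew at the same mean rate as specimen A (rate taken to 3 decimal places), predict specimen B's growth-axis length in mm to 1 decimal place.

10.3 mm

Specimen A: adjusted count: 55 − 2 + 3 = 56 opaque zones.
A: 9.2 mm over 56 years gives 9.2 / 56 ≈ 0.164 mm/year.
Length of B = 0.164 × 63 = 10.3 mm.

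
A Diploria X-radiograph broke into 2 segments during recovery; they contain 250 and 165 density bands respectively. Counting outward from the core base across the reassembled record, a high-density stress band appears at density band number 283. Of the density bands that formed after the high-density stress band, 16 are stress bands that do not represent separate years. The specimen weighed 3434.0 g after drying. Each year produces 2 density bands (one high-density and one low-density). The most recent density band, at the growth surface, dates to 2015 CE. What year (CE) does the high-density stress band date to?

1957 CE

Total density bands = 250 + 165 = 415.
Between density band 283 and the growth surface there are 415 − 283 = 132 density bands.
Excluding 16 false density bands: 132 − 16 = 116.
With 2 density bands per year, 116 / 2 = 58 years.
Counting back 58 years from 2015 CE places the high-density stress band in 2015 − 58 = 1957 CE.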